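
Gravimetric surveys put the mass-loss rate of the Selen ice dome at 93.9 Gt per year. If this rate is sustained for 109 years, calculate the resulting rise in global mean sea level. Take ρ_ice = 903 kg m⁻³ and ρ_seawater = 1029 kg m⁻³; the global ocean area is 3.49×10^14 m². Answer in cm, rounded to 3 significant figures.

Total mass lost = 93.9 Gt/yr × 109 yr = 1.024×10^4 Gt = 1.024×10^16 kg.
ρ_w = 1029 kg m⁻³, so water volume = 1.024×10^16 / 1029 = 9.947×10^12 m³.
Δh = 9.947×10^12 / 3.49×10^14 = 0.0285 m = 2.85 cm.

≈ 2.85 cm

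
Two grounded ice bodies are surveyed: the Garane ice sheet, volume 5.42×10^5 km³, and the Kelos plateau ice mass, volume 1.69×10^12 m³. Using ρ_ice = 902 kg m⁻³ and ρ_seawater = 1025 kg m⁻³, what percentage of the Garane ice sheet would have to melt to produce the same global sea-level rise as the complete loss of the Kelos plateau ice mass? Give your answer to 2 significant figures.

Equal sea-level rise means equal mass of meltwater, i.e. equal mass of ice lost.
Ice mass of Kelos: 1.524×10^15 kg; ice mass of Garane: 4.889×10^17 kg.
Fraction required = 1.524×10^15 / 4.889×10^17 = 3.12×10^-3 → 0.31 %.

≈ 0.31 %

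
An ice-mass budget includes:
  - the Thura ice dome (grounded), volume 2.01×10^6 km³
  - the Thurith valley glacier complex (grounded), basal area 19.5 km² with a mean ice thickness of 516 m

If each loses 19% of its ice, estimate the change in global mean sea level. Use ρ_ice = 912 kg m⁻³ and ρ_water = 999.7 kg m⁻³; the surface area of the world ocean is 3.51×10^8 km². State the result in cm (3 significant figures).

≈ 99.3 cm

Thura: 0.19 × 2.01×10^6 km³ × (912/999.7) = 3.484×10^5 km³ of water.
Thurith: ice volume = 19.5 km² × 516 m = 10.06 km³; 0.19 × 10.06 × (912/999.7) = 1.744 km³ of water.
Total added water ≈ 3.484×10^14 m³ over 3.51×10^14 m² → Δh = 0.993 m = 99.3 cm.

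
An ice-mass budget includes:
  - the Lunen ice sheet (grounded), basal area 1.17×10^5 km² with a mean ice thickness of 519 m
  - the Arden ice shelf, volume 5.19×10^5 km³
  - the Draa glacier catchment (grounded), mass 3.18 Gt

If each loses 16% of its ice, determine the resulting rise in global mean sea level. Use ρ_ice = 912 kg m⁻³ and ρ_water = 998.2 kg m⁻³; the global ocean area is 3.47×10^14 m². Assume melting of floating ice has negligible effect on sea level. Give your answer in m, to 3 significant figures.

≈ 0.0256 m

Lunen: ice volume = 1.17×10^5 km² × 519 m = 6.072×10^4 km³; 0.16 × 6.072×10^4 × (912/998.2) = 8877 km³ of water.
The Arden ice shelf is floating and already displaces its own weight of water, so its melt adds essentially nothing to sea level.
Draa: 0.16 × 3.18 Gt = 5.088×10^11 kg; dividing by ρ_w = 998.2 kg m⁻³ gives 5.097×10^8 m³ of water.
Total added water ≈ 8.877×10^12 m³ over 3.47×10^14 m² → Δh = 0.0256 m.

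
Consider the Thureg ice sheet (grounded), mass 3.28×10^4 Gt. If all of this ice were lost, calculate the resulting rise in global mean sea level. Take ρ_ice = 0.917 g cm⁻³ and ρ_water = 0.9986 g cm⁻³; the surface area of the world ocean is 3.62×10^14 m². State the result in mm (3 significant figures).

≈ 90.7 mm

Thureg: 3.28×10^4 Gt = 3.280×10^16 kg; dividing by ρ_w = 0.9986 g cm⁻³ = 998.6 kg m⁻³ gives 3.285×10^13 m³ of water.
Spread over 3.62×10^14 m² of ocean, Δh = 3.285×10^13 / 3.62×10^14 = 0.0907 m = 90.7 mm.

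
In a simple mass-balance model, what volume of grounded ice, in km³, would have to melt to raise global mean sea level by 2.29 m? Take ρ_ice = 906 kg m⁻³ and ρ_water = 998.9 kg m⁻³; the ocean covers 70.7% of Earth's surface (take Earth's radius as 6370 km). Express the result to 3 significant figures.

≈ 9.10×10^5 km³

Required water volume = Δh × A = 2.29 m × 3.61×10^14 m² = 8.256×10^14 m³ = 8.256×10^5 km³.
Ice volume = water volume × ρ_w/ρ_ice = 8.256×10^5 × 998.9/906 = 9.10×10^5 km³.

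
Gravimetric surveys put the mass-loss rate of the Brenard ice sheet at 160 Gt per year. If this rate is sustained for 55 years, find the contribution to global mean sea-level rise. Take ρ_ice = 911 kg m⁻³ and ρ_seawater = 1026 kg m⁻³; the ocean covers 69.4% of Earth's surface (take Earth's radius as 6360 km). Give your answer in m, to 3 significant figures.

Total mass lost = 160 Gt/yr × 55 yr = 8800 Gt = 8.800×10^15 kg.
ρ_w = 1026 kg m⁻³, so water volume = 8.800×10^15 / 1026 = 8.577×10^12 m³.
Δh = 8.577×10^12 / 3.53×10^14 = 0.0243 m.

≈ 0.0243 m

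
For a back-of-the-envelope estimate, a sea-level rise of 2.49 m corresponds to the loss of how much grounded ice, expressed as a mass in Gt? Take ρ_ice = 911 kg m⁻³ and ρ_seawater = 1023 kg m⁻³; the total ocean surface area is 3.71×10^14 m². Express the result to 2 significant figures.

Required water volume = Δh × A = 2.49 m × 3.71×10^14 m² = 9.238×10^14 m³.
ρ_w = 1023 kg m⁻³, so the mass of water = 9.238×10^14 m³ × 1023 kg m⁻³ = 9.450×10^17 kg = 9.5×10^5 Gt (and the same mass of ice, by conservation).

≈ 9.5×10^5 Gt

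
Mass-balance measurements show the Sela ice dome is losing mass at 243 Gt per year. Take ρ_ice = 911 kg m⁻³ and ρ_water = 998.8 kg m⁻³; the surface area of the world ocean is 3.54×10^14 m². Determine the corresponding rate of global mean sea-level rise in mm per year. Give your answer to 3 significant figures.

ρ_w = 998.8 kg m⁻³. Annual water volume added = 243 Gt / ρ_w = 2.430×10^14 kg / 998.8 kg m⁻³ = 2.433×10^11 m³.
Δh per year = 2.433×10^11 / 3.54×10^14 = 6.87×10^-4 m = 0.687 mm.

≈ 0.687 mm/yr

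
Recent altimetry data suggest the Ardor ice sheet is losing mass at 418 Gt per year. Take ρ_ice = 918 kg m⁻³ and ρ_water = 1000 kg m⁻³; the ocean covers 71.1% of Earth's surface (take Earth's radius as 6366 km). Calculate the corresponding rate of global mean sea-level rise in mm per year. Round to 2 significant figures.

ρ_w = 1000 kg m⁻³. Annual water volume added = 418 Gt / ρ_w = 4.180×10^14 kg / 1000 kg m⁻³ = 4.180×10^11 m³.
Δh per year = 4.180×10^11 / 3.62×10^14 = 1.15×10^-3 m = 1.2 mm.

≈ 1.2 mm/yr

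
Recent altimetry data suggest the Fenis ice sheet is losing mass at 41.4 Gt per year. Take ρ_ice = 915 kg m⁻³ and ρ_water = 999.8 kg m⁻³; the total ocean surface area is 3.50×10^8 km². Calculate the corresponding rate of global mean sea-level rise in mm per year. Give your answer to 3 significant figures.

≈ 0.118 mm/yr

ρ_w = 999.8 kg m⁻³. Annual water volume added = 41.4 Gt / ρ_w = 4.140×10^13 kg / 999.8 kg m⁻³ = 4.141×10^10 m³.
Δh per year = 4.141×10^10 / 3.50×10^14 = 1.18×10^-4 m = 0.118 mm.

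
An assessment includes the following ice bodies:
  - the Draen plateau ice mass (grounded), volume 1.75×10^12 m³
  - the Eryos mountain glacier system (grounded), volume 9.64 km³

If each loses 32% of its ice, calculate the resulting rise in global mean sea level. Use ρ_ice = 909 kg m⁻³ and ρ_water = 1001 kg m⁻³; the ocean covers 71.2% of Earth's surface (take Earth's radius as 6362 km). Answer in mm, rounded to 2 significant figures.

≈ 1.4 mm

Draen: 0.32 × 1.75×10^12 m³ × (909/1001) = 5.085×10^11 m³ of water.
Eryos: 0.32 × 9.64 km³ × (909/1001) = 2.801 km³ of water.
Total added water ≈ 5.113×10^11 m³ over 3.62×10^14 m² → Δh = 1.41×10^-3 m = 1.4 mm.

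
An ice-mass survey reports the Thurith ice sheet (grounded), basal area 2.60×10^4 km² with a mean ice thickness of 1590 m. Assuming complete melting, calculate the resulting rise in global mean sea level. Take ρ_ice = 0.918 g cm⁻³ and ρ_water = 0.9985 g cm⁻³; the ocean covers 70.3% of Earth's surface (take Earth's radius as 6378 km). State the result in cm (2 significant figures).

≈ 11 cm

Thurith: ice volume = 2.60×10^4 km² × 1590 m = 4.134×10^4 km³; 4.134×10^4 × (918/998.5) = 3.801×10^4 km³ of water.
Spread over 3.59×10^14 m² of ocean, Δh = 3.801×10^13 / 3.59×10^14 = 0.106 m = 11 cm.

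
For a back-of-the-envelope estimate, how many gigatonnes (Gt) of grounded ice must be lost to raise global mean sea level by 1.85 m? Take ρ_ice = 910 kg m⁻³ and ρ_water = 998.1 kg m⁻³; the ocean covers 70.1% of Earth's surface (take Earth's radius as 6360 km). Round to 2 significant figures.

Required water volume = Δh × A = 1.85 m × 3.56×10^14 m² = 6.592×10^14 m³.
ρ_w = 998.1 kg m⁻³, so the mass of water = 6.592×10^14 m³ × 998.1 kg m⁻³ = 6.579×10^17 kg = 6.6×10^5 Gt (and the same mass of ice, by conservation).

≈ 6.6×10^5 Gt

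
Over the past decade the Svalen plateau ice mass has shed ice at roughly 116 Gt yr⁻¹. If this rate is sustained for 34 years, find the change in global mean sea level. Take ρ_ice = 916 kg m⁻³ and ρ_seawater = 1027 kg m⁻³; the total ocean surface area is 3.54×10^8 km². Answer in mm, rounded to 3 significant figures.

≈ 10.8 mm

Total mass lost = 116 Gt/yr × 34 yr = 3944 Gt = 3.944×10^15 kg.
ρ_w = 1027 kg m⁻³, so water volume = 3.944×10^15 / 1027 = 3.840×10^12 m³.
Δh = 3.840×10^12 / 3.54×10^14 = 0.0108 m = 10.8 mm.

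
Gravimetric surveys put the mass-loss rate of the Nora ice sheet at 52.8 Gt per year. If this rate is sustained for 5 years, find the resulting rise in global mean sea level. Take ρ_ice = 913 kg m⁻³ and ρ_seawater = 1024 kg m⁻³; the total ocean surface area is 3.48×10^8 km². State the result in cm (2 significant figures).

Total mass lost = 52.8 Gt/yr × 5 yr = 264.0 Gt = 2.640×10^14 kg.
ρ_w = 1024 kg m⁻³, so water volume = 2.640×10^14 / 1024 = 2.578×10^11 m³.
Δh = 2.578×10^11 / 3.48×10^14 = 7.41×10^-4 m = 0.074 cm.

≈ 0.074 cm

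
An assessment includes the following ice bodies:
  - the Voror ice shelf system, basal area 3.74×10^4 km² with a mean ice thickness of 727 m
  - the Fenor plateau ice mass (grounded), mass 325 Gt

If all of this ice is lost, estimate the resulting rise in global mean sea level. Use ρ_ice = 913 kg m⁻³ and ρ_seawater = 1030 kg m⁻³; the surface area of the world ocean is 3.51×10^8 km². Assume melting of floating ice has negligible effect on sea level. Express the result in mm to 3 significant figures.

≈ 0.899 mm

The Voror ice shelf system is floating and already displaces its own weight of water, so its melt adds essentially nothing to sea level.
Fenor: 325 Gt = 3.250×10^14 kg; dividing by ρ_w = 1030 kg m⁻³ gives 3.155×10^11 m³ of water.
Total added water ≈ 3.155×10^11 m³ over 3.51×10^14 m² → Δh = 8.99×10^-4 m = 0.899 mm.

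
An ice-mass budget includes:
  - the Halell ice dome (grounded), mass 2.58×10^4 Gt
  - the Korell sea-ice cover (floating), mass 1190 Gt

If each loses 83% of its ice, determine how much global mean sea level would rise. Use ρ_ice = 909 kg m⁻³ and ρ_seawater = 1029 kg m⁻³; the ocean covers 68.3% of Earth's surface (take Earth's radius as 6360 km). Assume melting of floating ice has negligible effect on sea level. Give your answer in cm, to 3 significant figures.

Halell: 0.83 × 2.58×10^4 Gt = 2.141×10^16 kg; dividing by ρ_w = 1029 kg m⁻³ gives 2.081×10^13 m³ of water.
The Korell sea-ice cover is floating and already displaces its own weight of water, so its melt adds essentially nothing to sea level.
Total added water ≈ 2.081×10^13 m³ over 3.47×10^14 m² → Δh = 0.0599 m = 5.99 cm.

≈ 5.99 cm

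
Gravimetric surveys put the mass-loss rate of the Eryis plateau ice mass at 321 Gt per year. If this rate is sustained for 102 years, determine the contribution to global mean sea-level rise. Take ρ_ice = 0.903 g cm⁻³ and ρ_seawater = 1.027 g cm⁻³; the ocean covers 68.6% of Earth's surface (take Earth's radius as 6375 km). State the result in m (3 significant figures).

≈ 0.0910 m

Total mass lost = 321 Gt/yr × 102 yr = 3.274×10^4 Gt = 3.274×10^16 kg.
ρ_w = 1.027 g cm⁻³ = 1027 kg m⁻³, so water volume = 3.274×10^16 / 1027 = 3.188×10^13 m³.
Δh = 3.188×10^13 / 3.50×10^14 = 0.0910 m.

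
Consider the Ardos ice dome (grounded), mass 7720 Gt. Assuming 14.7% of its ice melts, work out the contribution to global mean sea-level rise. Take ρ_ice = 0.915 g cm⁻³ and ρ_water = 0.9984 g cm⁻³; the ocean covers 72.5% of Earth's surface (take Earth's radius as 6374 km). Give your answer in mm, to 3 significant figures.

Ardos: 0.147 × 7720 Gt = 1.135×10^15 kg; dividing by ρ_w = 0.9984 g cm⁻³ = 998.4 kg m⁻³ gives 1.137×10^12 m³ of water.
Spread over 3.70×10^14 m² of ocean, Δh = 1.137×10^12 / 3.70×10^14 = 3.07×10^-3 m = 3.07 mm.

≈ 3.07 mm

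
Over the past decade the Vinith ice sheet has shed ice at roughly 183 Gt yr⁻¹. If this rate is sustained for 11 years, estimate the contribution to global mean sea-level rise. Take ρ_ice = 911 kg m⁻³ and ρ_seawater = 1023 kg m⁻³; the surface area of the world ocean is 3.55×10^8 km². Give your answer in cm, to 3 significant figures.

Total mass lost = 183 Gt/yr × 11 yr = 2013 Gt = 2.013×10^15 kg.
ρ_w = 1023 kg m⁻³, so water volume = 2.013×10^15 / 1023 = 1.968×10^12 m³.
Δh = 1.968×10^12 / 3.55×10^14 = 5.54×10^-3 m = 0.554 cm.

≈ 0.554 cm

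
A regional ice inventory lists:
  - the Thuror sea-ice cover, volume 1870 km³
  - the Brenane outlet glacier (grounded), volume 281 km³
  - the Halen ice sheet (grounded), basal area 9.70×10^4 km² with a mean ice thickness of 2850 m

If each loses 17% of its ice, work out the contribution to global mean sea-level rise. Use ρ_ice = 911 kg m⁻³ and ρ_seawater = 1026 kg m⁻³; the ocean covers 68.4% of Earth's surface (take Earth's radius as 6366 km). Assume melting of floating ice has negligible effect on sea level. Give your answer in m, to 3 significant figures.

≈ 0.120 m

The Thuror sea-ice cover is floating and already displaces its own weight of water, so its melt adds essentially nothing to sea level.
Brenane: 0.17 × 281 km³ × (911/1026) = 42.42 km³ of water.
Halen: ice volume = 9.70×10^4 km² × 2850 m = 2.764×10^5 km³; 0.17 × 2.764×10^5 × (911/1026) = 4.173×10^4 km³ of water.
Total added water ≈ 4.177×10^13 m³ over 3.48×10^14 m² → Δh = 0.120 m.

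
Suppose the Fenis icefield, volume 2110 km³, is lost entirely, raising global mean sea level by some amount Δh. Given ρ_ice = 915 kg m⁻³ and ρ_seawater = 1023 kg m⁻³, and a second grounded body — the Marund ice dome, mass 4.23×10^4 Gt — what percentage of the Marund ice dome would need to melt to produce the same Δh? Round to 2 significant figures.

≈ 4.6 %

Equal sea-level rise means equal mass of meltwater, i.e. equal mass of ice lost.
Ice mass of Fenis: 1.931×10^15 kg; ice mass of Marund: 4.230×10^16 kg.
Fraction required = 1.931×10^15 / 4.230×10^16 = 0.0456 → 4.6 %.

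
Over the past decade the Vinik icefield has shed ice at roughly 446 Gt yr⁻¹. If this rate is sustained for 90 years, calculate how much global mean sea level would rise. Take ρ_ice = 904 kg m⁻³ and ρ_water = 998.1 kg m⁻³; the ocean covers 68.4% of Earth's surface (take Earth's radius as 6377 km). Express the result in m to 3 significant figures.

≈ 0.115 m

Total mass lost = 446 Gt/yr × 90 yr = 4.014×10^4 Gt = 4.014×10^16 kg.
ρ_w = 998.1 kg m⁻³, so water volume = 4.014×10^16 / 998.1 = 4.022×10^13 m³.
Δh = 4.022×10^13 / 3.50×10^14 = 0.115 m.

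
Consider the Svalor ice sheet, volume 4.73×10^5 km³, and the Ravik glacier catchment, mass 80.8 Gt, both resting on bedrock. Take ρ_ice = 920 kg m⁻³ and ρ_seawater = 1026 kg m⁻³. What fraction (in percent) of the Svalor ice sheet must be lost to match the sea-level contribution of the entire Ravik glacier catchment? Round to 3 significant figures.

Equal sea-level rise means equal mass of meltwater, i.e. equal mass of ice lost.
Ice mass of Ravik: 8.080×10^13 kg; ice mass of Svalor: 4.352×10^17 kg.
Fraction required = 8.080×10^13 / 4.352×10^17 = 1.86×10^-4 → 0.0186 %.

≈ 0.0186 %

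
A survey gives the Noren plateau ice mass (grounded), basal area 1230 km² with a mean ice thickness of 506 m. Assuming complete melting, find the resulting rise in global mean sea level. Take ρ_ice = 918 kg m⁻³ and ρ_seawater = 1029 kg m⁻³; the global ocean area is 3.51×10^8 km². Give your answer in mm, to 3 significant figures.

Noren: ice volume = 1230 km² × 506 m = 622.4 km³; 622.4 × (918/1029) = 555.2 km³ of water.
Spread over 3.51×10^14 m² of ocean, Δh = 5.552×10^11 / 3.51×10^14 = 1.58×10^-3 m = 1.58 mm.

≈ 1.58 mm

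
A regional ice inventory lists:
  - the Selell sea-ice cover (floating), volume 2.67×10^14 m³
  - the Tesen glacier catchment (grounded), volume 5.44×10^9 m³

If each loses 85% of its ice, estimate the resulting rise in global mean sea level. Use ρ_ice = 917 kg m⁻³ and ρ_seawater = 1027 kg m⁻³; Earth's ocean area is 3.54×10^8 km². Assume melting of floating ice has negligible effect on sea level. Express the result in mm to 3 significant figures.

≈ 0.0117 mm

The Selell sea-ice cover is floating and already displaces its own weight of water, so its melt adds essentially nothing to sea level.
Tesen: 0.85 × 5.44×10^9 m³ × (917/1027) = 4.129×10^9 m³ of water.
Total added water ≈ 4.129×10^9 m³ over 3.54×10^14 m² → Δh = 1.17×10^-5 m = 0.0117 mm.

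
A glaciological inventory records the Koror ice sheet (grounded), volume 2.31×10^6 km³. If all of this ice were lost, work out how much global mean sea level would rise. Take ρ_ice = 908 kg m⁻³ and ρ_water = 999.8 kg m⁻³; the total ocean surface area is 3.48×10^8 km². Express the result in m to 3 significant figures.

Koror: 2.31×10^6 km³ × (908/999.8) = 2.098×10^6 km³ of water.
Spread over 3.48×10^14 m² of ocean, Δh = 2.098×10^15 / 3.48×10^14 = 6.03 m.

≈ 6.03 m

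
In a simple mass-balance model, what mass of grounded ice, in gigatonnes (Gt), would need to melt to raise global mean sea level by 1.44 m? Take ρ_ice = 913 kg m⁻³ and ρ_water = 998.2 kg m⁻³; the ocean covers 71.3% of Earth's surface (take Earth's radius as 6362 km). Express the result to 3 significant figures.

Required water volume = Δh × A = 1.44 m × 3.63×10^14 m² = 5.222×10^14 m³.
ρ_w = 998.2 kg m⁻³, so the mass of water = 5.222×10^14 m³ × 998.2 kg m⁻³ = 5.213×10^17 kg = 5.21×10^5 Gt (and the same mass of ice, by conservation).

≈ 5.21×10^5 Gt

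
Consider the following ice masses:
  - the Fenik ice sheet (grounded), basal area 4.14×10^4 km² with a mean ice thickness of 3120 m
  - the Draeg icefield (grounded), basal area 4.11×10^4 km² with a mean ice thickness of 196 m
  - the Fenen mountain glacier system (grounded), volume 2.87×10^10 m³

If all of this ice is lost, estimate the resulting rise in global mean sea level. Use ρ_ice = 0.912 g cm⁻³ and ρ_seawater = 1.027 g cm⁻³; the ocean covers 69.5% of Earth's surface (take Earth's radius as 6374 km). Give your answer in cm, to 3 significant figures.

Fenik: ice volume = 4.14×10^4 km² × 3120 m = 1.292×10^5 km³; 1.292×10^5 × (912/1027) = 1.147×10^5 km³ of water.
Draeg: ice volume = 4.11×10^4 km² × 196 m = 8056 km³; 8056 × (912/1027) = 7154 km³ of water.
Fenen: 2.87×10^10 m³ × (912/1027) = 2.549×10^10 m³ of water.
Total added water ≈ 1.219×10^14 m³ over 3.55×10^14 m² → Δh = 0.343 m = 34.3 cm.

≈ 34.3 cm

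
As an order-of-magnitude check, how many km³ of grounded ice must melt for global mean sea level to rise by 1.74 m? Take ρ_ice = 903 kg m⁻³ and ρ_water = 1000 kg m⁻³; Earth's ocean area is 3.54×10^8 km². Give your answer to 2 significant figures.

≈ 6.8×10^5 km³

Required water volume = Δh × A = 1.74 m × 3.54×10^14 m² = 6.160×10^14 m³ = 6.160×10^5 km³.
Ice volume = water volume × ρ_w/ρ_ice = 6.160×10^5 × 1000/903 = 6.8×10^5 km³.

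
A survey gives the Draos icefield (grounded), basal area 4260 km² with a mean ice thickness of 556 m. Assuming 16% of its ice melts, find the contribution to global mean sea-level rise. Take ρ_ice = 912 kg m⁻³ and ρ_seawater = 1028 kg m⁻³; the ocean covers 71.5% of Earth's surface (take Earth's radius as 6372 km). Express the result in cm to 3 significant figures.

≈ 0.0922 cm

Draos: ice volume = 4260 km² × 556 m = 2369 km³; 0.16 × 2369 × (912/1028) = 336.2 km³ of water.
Spread over 3.65×10^14 m² of ocean, Δh = 3.362×10^11 / 3.65×10^14 = 9.22×10^-4 m = 0.0922 cm.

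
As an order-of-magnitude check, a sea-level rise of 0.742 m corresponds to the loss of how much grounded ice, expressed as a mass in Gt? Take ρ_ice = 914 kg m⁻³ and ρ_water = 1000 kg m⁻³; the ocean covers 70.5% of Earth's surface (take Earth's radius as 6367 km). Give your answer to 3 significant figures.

≈ 2.66×10^5 Gt

Required water volume = Δh × A = 0.742 m × 3.59×10^14 m² = 2.665×10^14 m³.
ρ_w = 1000 kg m⁻³, so the mass of water = 2.665×10^14 m³ × 1000 kg m⁻³ = 2.665×10^17 kg = 2.66×10^5 Gt (and the same mass of ice, by conservation).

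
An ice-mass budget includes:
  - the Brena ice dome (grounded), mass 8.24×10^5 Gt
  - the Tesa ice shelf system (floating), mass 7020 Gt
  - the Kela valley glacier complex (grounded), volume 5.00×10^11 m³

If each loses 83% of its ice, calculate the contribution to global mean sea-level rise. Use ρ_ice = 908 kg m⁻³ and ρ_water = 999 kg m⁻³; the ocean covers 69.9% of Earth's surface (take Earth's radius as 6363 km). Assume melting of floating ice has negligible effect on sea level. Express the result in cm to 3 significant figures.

Brena: 0.83 × 8.24×10^5 Gt = 6.839×10^17 kg; dividing by ρ_w = 999 kg m⁻³ gives 6.846×10^14 m³ of water.
The Tesa ice shelf system is floating and already displaces its own weight of water, so its melt adds essentially nothing to sea level.
Kela: 0.83 × 5.00×10^11 m³ × (908/999) = 3.772×10^11 m³ of water.
Total added water ≈ 6.850×10^14 m³ over 3.56×10^14 m² → Δh = 1.93 m = 193 cm.

≈ 193 cm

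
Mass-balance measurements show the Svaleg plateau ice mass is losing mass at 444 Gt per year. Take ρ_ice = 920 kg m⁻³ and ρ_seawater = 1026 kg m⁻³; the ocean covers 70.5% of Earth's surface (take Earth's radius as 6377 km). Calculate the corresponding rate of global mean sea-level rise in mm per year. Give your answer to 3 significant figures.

ρ_w = 1026 kg m⁻³. Annual water volume added = 444 Gt / ρ_w = 4.440×10^14 kg / 1026 kg m⁻³ = 4.327×10^11 m³.
Δh per year = 4.327×10^11 / 3.60×10^14 = 1.20×10^-3 m = 1.20 mm.

≈ 1.20 mm/yr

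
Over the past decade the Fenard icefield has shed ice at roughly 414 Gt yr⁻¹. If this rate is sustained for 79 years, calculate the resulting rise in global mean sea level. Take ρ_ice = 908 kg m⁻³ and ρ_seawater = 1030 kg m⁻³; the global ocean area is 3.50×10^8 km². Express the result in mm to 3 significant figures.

≈ 90.7 mm

Total mass lost = 414 Gt/yr × 79 yr = 3.271×10^4 Gt = 3.271×10^16 kg.
ρ_w = 1030 kg m⁻³, so water volume = 3.271×10^16 / 1030 = 3.175×10^13 m³.
Δh = 3.175×10^13 / 3.50×10^14 = 0.0907 m = 90.7 mm.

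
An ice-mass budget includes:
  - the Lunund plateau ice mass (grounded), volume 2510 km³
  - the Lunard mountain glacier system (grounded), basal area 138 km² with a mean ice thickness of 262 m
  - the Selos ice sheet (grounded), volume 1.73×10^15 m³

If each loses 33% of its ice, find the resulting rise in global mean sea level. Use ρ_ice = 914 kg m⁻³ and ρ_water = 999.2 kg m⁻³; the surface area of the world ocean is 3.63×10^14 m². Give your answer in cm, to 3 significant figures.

Lunund: 0.33 × 2510 km³ × (914/999.2) = 757.7 km³ of water.
Lunard: ice volume = 138 km² × 262 m = 36.16 km³; 0.33 × 36.16 × (914/999.2) = 10.91 km³ of water.
Selos: 0.33 × 1.73×10^15 m³ × (914/999.2) = 5.222×10^14 m³ of water.
Total added water ≈ 5.230×10^14 m³ over 3.63×10^14 m² → Δh = 1.44 m = 144 cm.

≈ 144 cm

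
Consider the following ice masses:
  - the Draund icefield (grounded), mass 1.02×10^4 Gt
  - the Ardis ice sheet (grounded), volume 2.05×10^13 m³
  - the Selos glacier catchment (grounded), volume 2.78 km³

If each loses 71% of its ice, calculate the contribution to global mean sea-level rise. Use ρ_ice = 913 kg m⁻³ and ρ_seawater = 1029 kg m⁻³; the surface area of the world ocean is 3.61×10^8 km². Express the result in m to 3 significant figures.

Draund: 0.71 × 1.02×10^4 Gt = 7.242×10^15 kg; dividing by ρ_w = 1029 kg m⁻³ gives 7.038×10^12 m³ of water.
Ardis: 0.71 × 2.05×10^13 m³ × (913/1029) = 1.291×10^13 m³ of water.
Selos: 0.71 × 2.78 km³ × (913/1029) = 1.751 km³ of water.
Total added water ≈ 1.995×10^13 m³ over 3.61×10^14 m² → Δh = 0.0553 m.

≈ 0.0553 m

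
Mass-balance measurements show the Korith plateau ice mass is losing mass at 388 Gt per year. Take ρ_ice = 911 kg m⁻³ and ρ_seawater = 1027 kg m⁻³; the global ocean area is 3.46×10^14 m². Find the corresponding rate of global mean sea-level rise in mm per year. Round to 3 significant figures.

ρ_w = 1027 kg m⁻³. Annual water volume added = 388 Gt / ρ_w = 3.880×10^14 kg / 1027 kg m⁻³ = 3.778×10^11 m³.
Δh per year = 3.778×10^11 / 3.46×10^14 = 1.09×10^-3 m = 1.09 mm.

≈ 1.09 mm/yr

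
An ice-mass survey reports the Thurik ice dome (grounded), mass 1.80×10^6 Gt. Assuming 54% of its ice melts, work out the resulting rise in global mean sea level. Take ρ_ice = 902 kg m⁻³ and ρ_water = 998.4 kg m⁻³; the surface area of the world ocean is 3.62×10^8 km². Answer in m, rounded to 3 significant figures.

Thurik: 0.54 × 1.80×10^6 Gt = 9.720×10^17 kg; dividing by ρ_w = 998.4 kg m⁻³ gives 9.736×10^14 m³ of water.
Spread over 3.62×10^14 m² of ocean, Δh = 9.736×10^14 / 3.62×10^14 = 2.69 m.

≈ 2.69 m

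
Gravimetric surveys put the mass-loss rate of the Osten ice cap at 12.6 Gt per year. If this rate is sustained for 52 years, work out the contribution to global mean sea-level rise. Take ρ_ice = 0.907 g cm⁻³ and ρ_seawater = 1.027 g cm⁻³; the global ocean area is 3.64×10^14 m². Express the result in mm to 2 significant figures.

≈ 1.8 mm

Total mass lost = 12.6 Gt/yr × 52 yr = 655.2 Gt = 6.552×10^14 kg.
ρ_w = 1.027 g cm⁻³ = 1027 kg m⁻³, so water volume = 6.552×10^14 / 1027 = 6.380×10^11 m³.
Δh = 6.380×10^11 / 3.64×10^14 = 1.75×10^-3 m = 1.8 mm.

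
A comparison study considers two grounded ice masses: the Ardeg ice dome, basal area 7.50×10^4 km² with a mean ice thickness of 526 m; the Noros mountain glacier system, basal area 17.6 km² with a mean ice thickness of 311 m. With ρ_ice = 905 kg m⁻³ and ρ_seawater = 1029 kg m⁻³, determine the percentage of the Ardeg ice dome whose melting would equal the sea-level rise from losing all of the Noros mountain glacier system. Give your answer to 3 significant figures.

Equal sea-level rise means equal mass of meltwater, i.e. equal mass of ice lost.
Ice mass of Noros: 4.954×10^12 kg; ice mass of Ardeg: 3.570×10^16 kg.
Fraction required = 4.954×10^12 / 3.570×10^16 = 1.39×10^-4 → 0.0139 %.

≈ 0.0139 %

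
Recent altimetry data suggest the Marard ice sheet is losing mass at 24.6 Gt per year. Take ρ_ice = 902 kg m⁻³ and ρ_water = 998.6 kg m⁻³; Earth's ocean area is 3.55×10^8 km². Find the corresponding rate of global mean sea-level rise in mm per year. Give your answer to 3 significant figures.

≈ 0.0694 mm/yr

ρ_w = 998.6 kg m⁻³. Annual water volume added = 24.6 Gt / ρ_w = 2.460×10^13 kg / 998.6 kg m⁻³ = 2.463×10^10 m³.
Δh per year = 2.463×10^10 / 3.55×10^14 = 6.94×10^-5 m = 0.0694 mm.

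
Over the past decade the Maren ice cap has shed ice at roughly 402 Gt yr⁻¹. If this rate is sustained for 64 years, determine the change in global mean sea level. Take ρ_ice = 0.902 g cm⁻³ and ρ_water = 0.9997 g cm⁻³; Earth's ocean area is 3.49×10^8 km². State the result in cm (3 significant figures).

≈ 7.37 cm

Total mass lost = 402 Gt/yr × 64 yr = 2.573×10^4 Gt = 2.573×10^16 kg.
ρ_w = 0.9997 g cm⁻³ = 999.7 kg m⁻³, so water volume = 2.573×10^16 / 999.7 = 2.574×10^13 m³.
Δh = 2.574×10^13 / 3.49×10^14 = 0.0737 m = 7.37 cm.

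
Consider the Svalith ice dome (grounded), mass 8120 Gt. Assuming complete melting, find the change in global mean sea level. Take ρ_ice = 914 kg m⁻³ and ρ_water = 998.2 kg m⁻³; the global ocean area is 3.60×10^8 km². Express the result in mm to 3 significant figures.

≈ 22.6 mm

Svalith: 8120 Gt = 8.120×10^15 kg; dividing by ρ_w = 998.2 kg m⁻³ gives 8.135×10^12 m³ of water.
Spread over 3.60×10^14 m² of ocean, Δh = 8.135×10^12 / 3.60×10^14 = 0.0226 m = 22.6 mm.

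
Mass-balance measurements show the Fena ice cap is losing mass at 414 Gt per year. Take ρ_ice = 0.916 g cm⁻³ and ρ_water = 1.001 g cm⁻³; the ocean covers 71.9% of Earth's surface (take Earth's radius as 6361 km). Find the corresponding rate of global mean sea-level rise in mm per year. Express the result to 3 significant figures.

≈ 1.13 mm/yr

ρ_w = 1.001 g cm⁻³ = 1001 kg m⁻³. Annual water volume added = 414 Gt / ρ_w = 4.140×10^14 kg / 1001 kg m⁻³ = 4.136×10^11 m³.
Δh per year = 4.136×10^11 / 3.66×10^14 = 1.13×10^-3 m = 1.13 mm.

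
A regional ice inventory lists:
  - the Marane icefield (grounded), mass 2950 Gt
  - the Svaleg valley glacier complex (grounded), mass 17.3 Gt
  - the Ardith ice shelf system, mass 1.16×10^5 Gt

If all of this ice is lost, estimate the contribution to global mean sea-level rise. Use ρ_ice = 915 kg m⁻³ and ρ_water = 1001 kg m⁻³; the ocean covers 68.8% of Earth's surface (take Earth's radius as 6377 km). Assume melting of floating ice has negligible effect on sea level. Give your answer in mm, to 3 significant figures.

≈ 8.43 mm

Marane: 2950 Gt = 2.950×10^15 kg; dividing by ρ_w = 1001 kg m⁻³ gives 2.947×10^12 m³ of water.
Svaleg: 17.3 Gt = 1.730×10^13 kg; dividing by ρ_w = 1001 kg m⁻³ gives 1.728×10^10 m³ of water.
The Ardith ice shelf system is floating and already displaces its own weight of water, so its melt adds essentially nothing to sea level.
Total added water ≈ 2.964×10^12 m³ over 3.52×10^14 m² → Δh = 8.43×10^-3 m = 8.43 mm.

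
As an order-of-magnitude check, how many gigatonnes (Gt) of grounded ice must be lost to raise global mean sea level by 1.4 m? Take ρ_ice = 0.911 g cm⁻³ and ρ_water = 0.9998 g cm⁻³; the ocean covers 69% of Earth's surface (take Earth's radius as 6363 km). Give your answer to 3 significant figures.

≈ 4.91×10^5 Gt

Required water volume = Δh × A = 1.4 m × 3.51×10^14 m² = 4.915×10^14 m³.
ρ_w = 0.9998 g cm⁻³ = 999.8 kg m⁻³, so the mass of water = 4.915×10^14 m³ × 999.8 kg m⁻³ = 4.914×10^17 kg = 4.91×10^5 Gt (and the same mass of ice, by conservation).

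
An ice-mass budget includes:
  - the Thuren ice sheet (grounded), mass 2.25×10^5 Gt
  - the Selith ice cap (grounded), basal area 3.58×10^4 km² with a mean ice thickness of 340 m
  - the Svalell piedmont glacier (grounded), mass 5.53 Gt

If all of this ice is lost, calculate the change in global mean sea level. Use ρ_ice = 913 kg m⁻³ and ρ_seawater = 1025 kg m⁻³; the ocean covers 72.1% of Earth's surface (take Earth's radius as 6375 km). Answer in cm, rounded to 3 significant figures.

Thuren: 2.25×10^5 Gt = 2.250×10^17 kg; dividing by ρ_w = 1025 kg m⁻³ gives 2.195×10^14 m³ of water.
Selith: ice volume = 3.58×10^4 km² × 340 m = 1.217×10^4 km³; 1.217×10^4 × (913/1025) = 1.084×10^4 km³ of water.
Svalell: 5.53 Gt = 5.530×10^12 kg; dividing by ρ_w = 1025 kg m⁻³ gives 5.395×10^9 m³ of water.
Total added water ≈ 2.304×10^14 m³ over 3.68×10^14 m² → Δh = 0.626 m = 62.6 cm.

≈ 62.6 cm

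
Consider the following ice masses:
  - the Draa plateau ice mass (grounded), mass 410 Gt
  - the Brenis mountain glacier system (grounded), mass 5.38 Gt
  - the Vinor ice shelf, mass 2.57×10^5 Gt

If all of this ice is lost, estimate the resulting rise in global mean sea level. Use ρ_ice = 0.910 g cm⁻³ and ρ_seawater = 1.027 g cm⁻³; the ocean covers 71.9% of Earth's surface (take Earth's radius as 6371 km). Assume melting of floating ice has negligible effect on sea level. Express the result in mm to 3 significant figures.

≈ 1.10 mm

Draa: 410 Gt = 4.100×10^14 kg; dividing by ρ_w = 1.027 g cm⁻³ = 1027 kg m⁻³ gives 3.992×10^11 m³ of water.
Brenis: 5.38 Gt = 5.380×10^12 kg; dividing by ρ_w = 1027 kg m⁻³ gives 5.239×10^9 m³ of water.
The Vinor ice shelf is floating and already displaces its own weight of water, so its melt adds essentially nothing to sea level.
Total added water ≈ 4.045×10^11 m³ over 3.67×10^14 m² → Δh = 1.10×10^-3 m = 1.10 mm.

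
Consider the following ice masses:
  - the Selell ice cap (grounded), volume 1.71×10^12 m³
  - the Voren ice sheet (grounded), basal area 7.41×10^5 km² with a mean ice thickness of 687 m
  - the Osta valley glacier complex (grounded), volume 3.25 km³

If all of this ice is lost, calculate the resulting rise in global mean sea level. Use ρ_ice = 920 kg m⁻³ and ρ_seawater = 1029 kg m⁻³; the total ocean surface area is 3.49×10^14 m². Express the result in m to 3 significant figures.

Selell: 1.71×10^12 m³ × (920/1029) = 1.529×10^12 m³ of water.
Voren: ice volume = 7.41×10^5 km² × 687 m = 5.091×10^5 km³; 5.091×10^5 × (920/1029) = 4.551×10^5 km³ of water.
Osta: 3.25 km³ × (920/1029) = 2.906 km³ of water.
Total added water ≈ 4.567×10^14 m³ over 3.49×10^14 m² → Δh = 1.31 m.

≈ 1.31 m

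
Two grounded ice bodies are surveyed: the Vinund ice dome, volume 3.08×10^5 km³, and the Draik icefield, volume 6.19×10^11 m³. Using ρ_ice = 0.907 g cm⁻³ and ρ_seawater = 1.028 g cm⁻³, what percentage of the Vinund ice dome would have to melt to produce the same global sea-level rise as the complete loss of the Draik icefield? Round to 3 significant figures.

Equal sea-level rise means equal mass of meltwater, i.e. equal mass of ice lost.
Ice mass of Draik: 5.614×10^14 kg; ice mass of Vinund: 2.794×10^17 kg.
Fraction required = 5.614×10^14 / 2.794×10^17 = 2.01×10^-3 → 0.201 %.

≈ 0.201 %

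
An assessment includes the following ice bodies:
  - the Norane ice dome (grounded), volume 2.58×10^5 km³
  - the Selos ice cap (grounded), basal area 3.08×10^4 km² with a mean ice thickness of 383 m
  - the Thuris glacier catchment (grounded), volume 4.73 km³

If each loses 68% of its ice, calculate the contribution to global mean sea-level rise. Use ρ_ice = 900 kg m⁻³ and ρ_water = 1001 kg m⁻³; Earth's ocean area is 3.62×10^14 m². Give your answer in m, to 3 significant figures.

≈ 0.456 m

Norane: 0.68 × 2.58×10^5 km³ × (900/1001) = 1.577×10^5 km³ of water.
Selos: ice volume = 3.08×10^4 km² × 383 m = 1.180×10^4 km³; 0.68 × 1.180×10^4 × (900/1001) = 7212 km³ of water.
Thuris: 0.68 × 4.73 km³ × (900/1001) = 2.892 km³ of water.
Total added water ≈ 1.650×10^14 m³ over 3.62×10^14 m² → Δh = 0.456 m.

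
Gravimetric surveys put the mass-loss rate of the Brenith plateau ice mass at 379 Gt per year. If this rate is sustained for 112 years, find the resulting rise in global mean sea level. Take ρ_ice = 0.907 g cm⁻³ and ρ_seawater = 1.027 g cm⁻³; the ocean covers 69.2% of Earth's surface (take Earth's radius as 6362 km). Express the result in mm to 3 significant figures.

Total mass lost = 379 Gt/yr × 112 yr = 4.245×10^4 Gt = 4.245×10^16 kg.
ρ_w = 1.027 g cm⁻³ = 1027 kg m⁻³, so water volume = 4.245×10^16 / 1027 = 4.133×10^13 m³.
Δh = 4.133×10^13 / 3.52×10^14 = 0.117 m = 117 mm.

≈ 117 mm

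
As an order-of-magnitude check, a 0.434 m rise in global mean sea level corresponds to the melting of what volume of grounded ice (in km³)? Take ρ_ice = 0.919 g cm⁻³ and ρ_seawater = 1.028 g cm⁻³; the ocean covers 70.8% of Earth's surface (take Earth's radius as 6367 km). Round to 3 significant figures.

Required water volume = Δh × A = 0.434 m × 3.61×10^14 m² = 1.565×10^14 m³ = 1.565×10^5 km³.
Ice volume = water volume × ρ_w/ρ_ice = 1.565×10^5 × 1028/919 = 1.75×10^5 km³.

≈ 1.75×10^5 km³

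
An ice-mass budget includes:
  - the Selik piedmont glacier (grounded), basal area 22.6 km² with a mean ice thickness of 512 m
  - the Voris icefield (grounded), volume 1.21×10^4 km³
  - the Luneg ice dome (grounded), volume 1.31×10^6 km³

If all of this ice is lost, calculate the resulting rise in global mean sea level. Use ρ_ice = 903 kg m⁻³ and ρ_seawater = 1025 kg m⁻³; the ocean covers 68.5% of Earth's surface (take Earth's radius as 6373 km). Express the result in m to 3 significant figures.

≈ 3.33 m

Selik: ice volume = 22.6 km² × 512 m = 11.57 km³; 11.57 × (903/1025) = 10.19 km³ of water.
Voris: 1.21×10^4 km³ × (903/1025) = 1.066×10^4 km³ of water.
Luneg: 1.31×10^6 km³ × (903/1025) = 1.154×10^6 km³ of water.
Total added water ≈ 1.165×10^15 m³ over 3.50×10^14 m² → Δh = 3.33 m.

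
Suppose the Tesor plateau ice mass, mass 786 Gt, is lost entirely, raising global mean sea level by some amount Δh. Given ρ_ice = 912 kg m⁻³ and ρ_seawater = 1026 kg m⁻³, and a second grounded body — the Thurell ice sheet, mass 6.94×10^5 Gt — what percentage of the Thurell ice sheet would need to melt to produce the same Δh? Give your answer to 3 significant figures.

≈ 0.113 %

Equal sea-level rise means equal mass of meltwater, i.e. equal mass of ice lost.
Ice mass of Tesor: 7.860×10^14 kg; ice mass of Thurell: 6.940×10^17 kg.
Fraction required = 7.860×10^14 / 6.940×10^17 = 1.13×10^-3 → 0.113 %.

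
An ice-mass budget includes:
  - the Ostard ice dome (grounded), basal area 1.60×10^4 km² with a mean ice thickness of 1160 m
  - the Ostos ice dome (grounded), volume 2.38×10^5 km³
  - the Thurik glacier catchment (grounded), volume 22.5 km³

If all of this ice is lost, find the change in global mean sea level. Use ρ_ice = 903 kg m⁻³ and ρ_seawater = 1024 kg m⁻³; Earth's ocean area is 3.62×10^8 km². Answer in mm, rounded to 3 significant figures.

Ostard: ice volume = 1.60×10^4 km² × 1160 m = 1.856×10^4 km³; 1.856×10^4 × (903/1024) = 1.637×10^4 km³ of water.
Ostos: 2.38×10^5 km³ × (903/1024) = 2.099×10^5 km³ of water.
Thurik: 22.5 km³ × (903/1024) = 19.84 km³ of water.
Total added water ≈ 2.263×10^14 m³ over 3.62×10^14 m² → Δh = 0.625 m = 625 mm.

≈ 625 mm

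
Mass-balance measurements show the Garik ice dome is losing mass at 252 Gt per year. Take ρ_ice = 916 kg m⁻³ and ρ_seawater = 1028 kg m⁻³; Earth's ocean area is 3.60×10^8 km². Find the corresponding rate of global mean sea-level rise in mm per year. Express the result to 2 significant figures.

≈ 0.68 mm/yr

ρ_w = 1028 kg m⁻³. Annual water volume added = 252 Gt / ρ_w = 2.520×10^14 kg / 1028 kg m⁻³ = 2.451×10^11 m³.
Δh per year = 2.451×10^11 / 3.60×10^14 = 6.81×10^-4 m = 0.68 mm.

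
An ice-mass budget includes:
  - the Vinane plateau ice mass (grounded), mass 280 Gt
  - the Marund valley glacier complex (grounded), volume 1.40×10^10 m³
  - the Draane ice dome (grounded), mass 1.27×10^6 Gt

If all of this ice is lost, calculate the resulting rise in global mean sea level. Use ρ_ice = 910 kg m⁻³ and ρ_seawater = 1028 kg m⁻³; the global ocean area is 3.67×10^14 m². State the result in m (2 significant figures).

Vinane: 280 Gt = 2.800×10^14 kg; dividing by ρ_w = 1028 kg m⁻³ gives 2.724×10^11 m³ of water.
Marund: 1.40×10^10 m³ × (910/1028) = 1.239×10^10 m³ of water.
Draane: 1.27×10^6 Gt = 1.270×10^18 kg; dividing by ρ_w = 1028 kg m⁻³ gives 1.235×10^15 m³ of water.
Total added water ≈ 1.236×10^15 m³ over 3.67×10^14 m² → Δh = 3.37 m.

≈ 3.4 m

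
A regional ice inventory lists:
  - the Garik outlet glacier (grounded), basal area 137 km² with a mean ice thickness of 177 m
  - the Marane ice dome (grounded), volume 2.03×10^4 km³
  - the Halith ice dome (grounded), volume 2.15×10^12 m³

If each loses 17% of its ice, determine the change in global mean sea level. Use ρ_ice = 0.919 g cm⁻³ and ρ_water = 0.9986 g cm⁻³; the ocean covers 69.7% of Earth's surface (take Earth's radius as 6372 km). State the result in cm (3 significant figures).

Garik: ice volume = 137 km² × 177 m = 24.25 km³; 0.17 × 24.25 × (919/998.6) = 3.794 km³ of water.
Marane: 0.17 × 2.03×10^4 km³ × (919/998.6) = 3176 km³ of water.
Halith: 0.17 × 2.15×10^12 m³ × (919/998.6) = 3.364×10^11 m³ of water.
Total added water ≈ 3.516×10^12 m³ over 3.56×10^14 m² → Δh = 9.89×10^-3 m = 0.989 cm.

≈ 0.989 cm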